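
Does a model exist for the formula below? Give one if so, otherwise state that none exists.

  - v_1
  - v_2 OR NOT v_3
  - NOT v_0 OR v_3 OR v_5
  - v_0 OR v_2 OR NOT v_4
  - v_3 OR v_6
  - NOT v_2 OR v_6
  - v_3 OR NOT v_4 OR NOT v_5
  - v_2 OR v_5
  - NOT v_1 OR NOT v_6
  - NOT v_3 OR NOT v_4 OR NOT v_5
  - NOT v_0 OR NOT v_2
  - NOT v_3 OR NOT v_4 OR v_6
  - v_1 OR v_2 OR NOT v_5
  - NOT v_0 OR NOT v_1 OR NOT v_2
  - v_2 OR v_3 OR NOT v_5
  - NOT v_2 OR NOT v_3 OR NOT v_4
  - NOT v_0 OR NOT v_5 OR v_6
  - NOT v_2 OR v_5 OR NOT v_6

Case v_1 = True:
  (NOT v_1 OR NOT v_6) forces v_6 = False.
  (v_3 OR v_6) forces v_3 = True.
  (v_2 OR NOT v_3) forces v_2 = True.
  Clause (NOT v_2 OR v_6) is falsified — contradiction.
Case v_1 = False:
  Clause (v_1) is falsified — contradiction.
Both cases fail, so the formula is unsatisfiable.

UNSATISFIABLE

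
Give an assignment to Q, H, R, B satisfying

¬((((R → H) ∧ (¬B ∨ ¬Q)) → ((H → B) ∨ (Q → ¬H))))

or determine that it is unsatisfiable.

Q = True; H = True; R = False; B = False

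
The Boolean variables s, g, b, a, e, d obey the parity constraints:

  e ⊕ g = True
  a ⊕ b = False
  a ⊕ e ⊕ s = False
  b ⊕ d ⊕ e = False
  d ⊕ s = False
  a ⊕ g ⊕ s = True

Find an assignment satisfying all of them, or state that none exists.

s = False, g = False, b = True, a = True, e = True, d = False

e ⊕ g = T ⊕ F = True ✓
a ⊕ b = T ⊕ T = False ✓
a ⊕ e ⊕ s = T ⊕ T ⊕ F = False ✓
b ⊕ d ⊕ e = T ⊕ F ⊕ T = False ✓
d ⊕ s = F ⊕ F = False ✓
a ⊕ g ⊕ s = T ⊕ F ⊕ F = True ✓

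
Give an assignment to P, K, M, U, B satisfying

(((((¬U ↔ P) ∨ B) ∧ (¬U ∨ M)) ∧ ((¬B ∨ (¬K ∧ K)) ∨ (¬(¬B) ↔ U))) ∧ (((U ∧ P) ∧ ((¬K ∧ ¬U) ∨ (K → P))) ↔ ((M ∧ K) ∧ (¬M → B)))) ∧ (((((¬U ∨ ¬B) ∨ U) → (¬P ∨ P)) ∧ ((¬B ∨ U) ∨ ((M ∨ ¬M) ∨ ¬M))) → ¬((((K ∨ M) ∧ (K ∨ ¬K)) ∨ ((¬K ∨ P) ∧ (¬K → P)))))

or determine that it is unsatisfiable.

Case P = True: the formula simplifies to ((((¬U ∨ B) ∧ (¬U ∨ M)) ∧ ((¬B ∨ (¬K ∧ K)) ∨ (¬(¬B) ↔ U))) ∧ (U ↔ ((M ∧ K) ∧ (¬M → B)))) ∧ ¬(((¬B ∨ U) ∨ ((M ∨ ¬M) ∨ ¬M))).
  M = True: the conjunct ¬(((¬B ∨ U) ∨ ((M ∨ ¬M) ∨ ¬M))) becomes ¬(((¬B ∨ U) ∨ True)) = False.
  M = False: the conjunct ¬(((¬B ∨ U) ∨ ((M ∨ ¬M) ∨ ¬M))) becomes ¬(((¬B ∨ U) ∨ True)) = False.
Case P = False: the formula simplifies to ((((U ∨ B) ∧ (¬U ∨ M)) ∧ ((¬B ∨ (¬K ∧ K)) ∨ (¬(¬B) ↔ U))) ∧ ¬(((M ∧ K) ∧ (¬M → B)))) ∧ (((¬B ∨ U) ∨ ((M ∨ ¬M) ∨ ¬M)) → ¬((((K ∨ M) ∧ (K ∨ ¬K)) ∨ (¬K ∧ K)))).
  M = True: simplifies to (((U ∨ B) ∧ ((¬B ∨ (¬K ∧ K)) ∨ (¬(¬B) ↔ U))) ∧ ¬K) ∧ ¬(((K ∨ ¬K) ∨ (¬K ∧ K))).
    K = True: the conjunct ¬K is False.
    K = False: the conjunct ¬(((K ∨ ¬K) ∨ (¬K ∧ K))) becomes ¬((True ∨ False)) = False.
  M = False: simplifies to (((U ∨ B) ∧ ¬U) ∧ ((¬B ∨ (¬K ∧ K)) ∨ (¬(¬B) ↔ U))) ∧ ¬(((K ∧ (K ∨ ¬K)) ∨ (¬K ∧ K))).
    K = True: the conjunct ¬(((K ∧ (K ∨ ¬K)) ∨ (¬K ∧ K))) becomes ¬((True ∨ False)) = False.
    K = False: simplifies to ((U ∨ B) ∧ ¬U) ∧ (¬B ∨ (¬(¬B) ↔ U)).
      U = True: the conjunct ¬U is False.
      U = False: simplifies to B ∧ (¬B ∨ ¬B).
        B = True: the conjunct ¬B ∨ ¬B becomes ¬True ∨ ¬True = False.
        B = False: the conjunct B is False.
Both cases fail — unsatisfiable.

The formula is unsatisfiable.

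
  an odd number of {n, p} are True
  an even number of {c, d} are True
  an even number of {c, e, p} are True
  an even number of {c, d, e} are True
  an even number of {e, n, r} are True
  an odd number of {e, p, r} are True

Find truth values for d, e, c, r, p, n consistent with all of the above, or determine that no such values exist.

d = True, e = False, c = True, r = False, p = True, n = False

{n, p}: 1 true → odd ✓
{c, d}: 2 true → even ✓
{c, e, p}: 2 true → even ✓
{c, d, e}: 2 true → even ✓
{e, n, r}: 0 true → even ✓
{e, p, r}: 1 true → odd ✓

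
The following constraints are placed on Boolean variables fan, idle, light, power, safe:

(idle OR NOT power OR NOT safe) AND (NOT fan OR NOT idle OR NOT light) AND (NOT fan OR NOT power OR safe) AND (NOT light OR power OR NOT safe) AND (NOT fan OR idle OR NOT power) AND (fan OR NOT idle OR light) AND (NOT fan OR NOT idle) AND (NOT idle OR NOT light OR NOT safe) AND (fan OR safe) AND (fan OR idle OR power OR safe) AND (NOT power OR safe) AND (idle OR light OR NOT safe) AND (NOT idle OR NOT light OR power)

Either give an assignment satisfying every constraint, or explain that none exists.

Set fan = True.
  then (NOT fan OR NOT idle) forces idle = False.
  then (NOT fan OR idle OR NOT power) forces power = False.
Set light = True.
  then (NOT light OR power OR NOT safe) forces safe = False.
All clauses satisfied.

fan=T, idle=F, light=T, power=F, safe=F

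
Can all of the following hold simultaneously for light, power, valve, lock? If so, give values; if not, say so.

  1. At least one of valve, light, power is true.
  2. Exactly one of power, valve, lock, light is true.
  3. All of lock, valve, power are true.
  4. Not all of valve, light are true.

The formula is unsatisfiable.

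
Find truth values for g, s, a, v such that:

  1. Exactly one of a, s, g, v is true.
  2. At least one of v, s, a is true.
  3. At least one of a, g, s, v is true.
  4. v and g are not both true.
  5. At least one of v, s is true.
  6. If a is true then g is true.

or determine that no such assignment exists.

g = False, s = False, a = False, v = True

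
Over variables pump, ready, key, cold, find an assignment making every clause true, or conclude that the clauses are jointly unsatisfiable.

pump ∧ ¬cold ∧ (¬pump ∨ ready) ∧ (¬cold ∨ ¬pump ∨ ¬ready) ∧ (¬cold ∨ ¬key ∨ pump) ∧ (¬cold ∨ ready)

Unit clause (pump) forces pump = True.
Unit clause (¬cold) forces cold = False.
In (¬pump ∨ ready) only ready is left, so ready = True.
Set key = True.
All clauses satisfied.

pump = True, ready = True, key = True, cold = False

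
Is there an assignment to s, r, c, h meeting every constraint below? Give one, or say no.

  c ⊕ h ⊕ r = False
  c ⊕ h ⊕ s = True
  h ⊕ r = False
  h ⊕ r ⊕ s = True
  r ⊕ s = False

Adding constraints 1, 2, 5 mod 2: every variable appears an even number of times on the left, so the left side is 0.
But the right sides sum to 1 (mod 2). 0 ≠ 1 — the system is inconsistent.

UNSATISFIABLE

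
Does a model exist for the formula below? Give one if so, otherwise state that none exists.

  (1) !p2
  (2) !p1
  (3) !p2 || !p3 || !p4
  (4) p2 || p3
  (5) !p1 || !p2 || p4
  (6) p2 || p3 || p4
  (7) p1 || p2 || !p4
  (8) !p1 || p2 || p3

Unit clause (!p2) forces p2 = False.
Unit clause (!p1) forces p1 = False.
In (p2 || p3) only p3 is left, so p3 = True.
In (p1 || p2 || !p4) only !p4 is left, so p4 = False.
Check each clause:
  (!p2): !p2 holds.
  (!p1): !p1 holds.
  (!p2 || !p3 || !p4): !p2 holds.
  (p2 || p3): p3 holds.
  (!p1 || !p2 || p4): !p1 holds.
  (p2 || p3 || p4): p3 holds.
  (p1 || p2 || !p4): !p4 holds.
  (!p1 || p2 || p3): !p1 holds.
All clauses satisfied.

p1 = False, p2 = False, p3 = True, p4 = False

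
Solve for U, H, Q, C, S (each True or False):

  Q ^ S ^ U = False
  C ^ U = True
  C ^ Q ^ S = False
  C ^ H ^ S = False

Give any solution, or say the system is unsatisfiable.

Unsatisfiable — no assignment works.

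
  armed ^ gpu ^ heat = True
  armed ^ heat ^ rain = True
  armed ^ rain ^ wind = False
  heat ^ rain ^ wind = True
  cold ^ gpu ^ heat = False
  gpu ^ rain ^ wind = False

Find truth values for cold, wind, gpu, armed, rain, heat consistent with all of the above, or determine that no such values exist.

cold = True, wind = False, gpu = False, armed = False, rain = False, heat = True

armed ^ gpu ^ heat = F ^ F ^ T = True ✓
armed ^ heat ^ rain = F ^ T ^ F = True ✓
armed ^ rain ^ wind = F ^ F ^ F = False ✓
heat ^ rain ^ wind = T ^ F ^ F = True ✓
cold ^ gpu ^ heat = T ^ F ^ T = False ✓
gpu ^ rain ^ wind = F ^ F ^ F = False ✓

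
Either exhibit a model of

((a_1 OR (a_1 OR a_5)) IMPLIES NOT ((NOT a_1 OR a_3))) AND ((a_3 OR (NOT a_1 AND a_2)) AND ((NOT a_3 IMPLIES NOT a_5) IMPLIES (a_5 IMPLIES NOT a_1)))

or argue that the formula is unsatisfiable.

a_1=F; a_2=F; a_3=T; a_5=F

  (a_1 OR (a_1 OR a_5)) IMPLIES NOT ((NOT a_1 OR a_3)) = True
    a_1 OR (a_1 OR a_5) = False
      a_1 OR a_5 = False
    NOT ((NOT a_1 OR a_3)) = False
      NOT a_1 OR a_3 = True
        NOT a_1 = True
  (a_3 OR (NOT a_1 AND a_2)) AND ((NOT a_3 IMPLIES NOT a_5) IMPLIES (a_5 IMPLIES NOT a_1)) = True
    a_3 OR (NOT a_1 AND a_2) = True
      NOT a_1 AND a_2 = False
        NOT a_1 = True
    (NOT a_3 IMPLIES NOT a_5) IMPLIES (a_5 IMPLIES NOT a_1) = True
      NOT a_3 IMPLIES NOT a_5 = True
        NOT a_3 = False
        NOT a_5 = True
      a_5 IMPLIES NOT a_1 = True
        NOT a_1 = True
Both conjuncts True, so the formula holds.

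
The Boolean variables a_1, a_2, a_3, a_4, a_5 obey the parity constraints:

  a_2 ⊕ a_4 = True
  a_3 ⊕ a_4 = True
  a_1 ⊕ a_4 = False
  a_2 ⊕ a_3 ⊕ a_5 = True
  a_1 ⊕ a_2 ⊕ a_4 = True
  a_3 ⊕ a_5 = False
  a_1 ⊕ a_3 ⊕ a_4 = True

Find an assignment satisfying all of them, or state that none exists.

a_1 = False, a_2 = True, a_3 = True, a_4 = False, a_5 = True

a_2 ⊕ a_4 = T ⊕ F = True ✓
a_3 ⊕ a_4 = T ⊕ F = True ✓
a_1 ⊕ a_4 = F ⊕ F = False ✓
a_2 ⊕ a_3 ⊕ a_5 = T ⊕ T ⊕ T = True ✓
a_1 ⊕ a_2 ⊕ a_4 = F ⊕ T ⊕ F = True ✓
a_3 ⊕ a_5 = T ⊕ T = False ✓
a_1 ⊕ a_3 ⊕ a_4 = F ⊕ T ⊕ F = True ✓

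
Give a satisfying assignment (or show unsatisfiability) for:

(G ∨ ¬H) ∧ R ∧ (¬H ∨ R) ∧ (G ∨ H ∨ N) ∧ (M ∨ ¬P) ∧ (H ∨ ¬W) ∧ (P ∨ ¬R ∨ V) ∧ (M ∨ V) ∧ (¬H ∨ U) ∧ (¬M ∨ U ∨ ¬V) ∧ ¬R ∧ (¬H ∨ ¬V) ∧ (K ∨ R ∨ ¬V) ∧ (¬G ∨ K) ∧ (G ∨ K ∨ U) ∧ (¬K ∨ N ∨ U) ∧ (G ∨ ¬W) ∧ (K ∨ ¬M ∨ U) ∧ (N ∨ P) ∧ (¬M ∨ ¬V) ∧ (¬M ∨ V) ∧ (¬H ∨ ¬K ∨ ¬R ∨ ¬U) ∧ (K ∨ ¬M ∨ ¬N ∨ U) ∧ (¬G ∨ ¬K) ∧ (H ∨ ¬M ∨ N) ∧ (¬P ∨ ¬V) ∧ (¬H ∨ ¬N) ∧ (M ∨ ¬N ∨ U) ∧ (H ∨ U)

Unsatisfiable — no assignment works.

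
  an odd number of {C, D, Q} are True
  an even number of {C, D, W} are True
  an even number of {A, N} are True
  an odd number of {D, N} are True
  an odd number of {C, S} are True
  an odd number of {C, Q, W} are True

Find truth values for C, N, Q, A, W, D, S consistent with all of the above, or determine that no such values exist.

C: False, N: False, Q: False, A: False, W: True, D: True, S: True

{C, D, Q}: 1 true → odd ✓
{C, D, W}: 2 true → even ✓
{A, N}: 0 true → even ✓
{D, N}: 1 true → odd ✓
{C, S}: 1 true → odd ✓
{C, Q, W}: 1 true → odd ✓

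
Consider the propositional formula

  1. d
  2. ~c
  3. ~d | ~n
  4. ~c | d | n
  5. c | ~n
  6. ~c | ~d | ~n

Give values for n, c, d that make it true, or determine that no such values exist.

n: False, c: False, d: True

Unit clause (d) forces d = True.
Unit clause (~c) forces c = False.
In (~d | ~n) only ~n is left, so n = False.
Check each clause:
  (d): d holds.
  (~c): ~c holds.
  (~d | ~n): ~n holds.
  (~c | d | n): ~c holds.
  (c | ~n): ~n holds.
  (~c | ~d | ~n): ~c holds.
All clauses satisfied.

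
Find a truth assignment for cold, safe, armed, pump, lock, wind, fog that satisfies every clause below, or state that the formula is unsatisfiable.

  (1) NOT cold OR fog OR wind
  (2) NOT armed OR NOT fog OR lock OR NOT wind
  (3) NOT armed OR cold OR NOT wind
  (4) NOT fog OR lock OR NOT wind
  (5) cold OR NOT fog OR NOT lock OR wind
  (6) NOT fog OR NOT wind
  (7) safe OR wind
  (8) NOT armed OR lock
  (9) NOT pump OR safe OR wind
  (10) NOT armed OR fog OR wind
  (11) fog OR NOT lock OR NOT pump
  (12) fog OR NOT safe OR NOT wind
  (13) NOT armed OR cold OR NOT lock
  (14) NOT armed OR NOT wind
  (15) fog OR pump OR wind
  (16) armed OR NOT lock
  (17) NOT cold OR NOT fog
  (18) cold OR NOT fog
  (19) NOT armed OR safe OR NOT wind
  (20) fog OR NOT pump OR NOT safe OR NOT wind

Set cold = False.
  then (cold OR NOT fog) forces fog = False.
Set safe = True.
  then (fog OR NOT safe OR NOT wind) forces wind = False.
  then (fog OR pump OR wind) forces pump = True.
  then (NOT armed OR fog OR wind) forces armed = False.
  then (fog OR NOT lock OR NOT pump) forces lock = False.
All clauses satisfied.

cold=F, safe=T, armed=F, pump=T, lock=F, wind=F, fog=F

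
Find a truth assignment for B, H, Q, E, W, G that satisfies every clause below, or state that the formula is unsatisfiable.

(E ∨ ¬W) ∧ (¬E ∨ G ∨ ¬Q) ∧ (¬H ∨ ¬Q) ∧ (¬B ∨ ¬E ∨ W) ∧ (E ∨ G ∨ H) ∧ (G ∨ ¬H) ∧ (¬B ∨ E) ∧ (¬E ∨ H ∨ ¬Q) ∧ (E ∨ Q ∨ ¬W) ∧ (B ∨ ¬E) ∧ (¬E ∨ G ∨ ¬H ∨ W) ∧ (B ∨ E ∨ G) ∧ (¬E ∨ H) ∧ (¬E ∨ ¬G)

B=F, H=F, Q=F, E=F, W=F, G=T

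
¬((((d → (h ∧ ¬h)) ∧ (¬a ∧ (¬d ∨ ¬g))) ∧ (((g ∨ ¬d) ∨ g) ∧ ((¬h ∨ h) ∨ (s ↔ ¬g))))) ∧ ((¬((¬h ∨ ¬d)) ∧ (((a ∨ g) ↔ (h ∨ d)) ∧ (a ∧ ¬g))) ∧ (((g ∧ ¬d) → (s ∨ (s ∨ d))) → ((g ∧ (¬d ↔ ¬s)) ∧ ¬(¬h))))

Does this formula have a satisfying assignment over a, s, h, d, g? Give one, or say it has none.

Case g = True: the conjunct ¬g is False.
Case g = False: the conjunct ((g ∧ ¬d) → (s ∨ (s ∨ d))) → ((g ∧ (¬d ↔ ¬s)) ∧ ¬(¬h)) becomes (False → (s ∨ (s ∨ d))) → (False ∧ ¬(¬h)) = False.
Both cases fail — unsatisfiable.

No satisfying assignment exists.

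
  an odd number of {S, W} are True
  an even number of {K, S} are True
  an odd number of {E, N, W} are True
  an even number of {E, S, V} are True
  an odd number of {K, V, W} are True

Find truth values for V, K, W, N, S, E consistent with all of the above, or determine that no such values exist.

V = False, K = True, W = False, N = False, S = True, E = True

{S, W}: 1 true → odd ✓
{K, S}: 2 true → even ✓
{E, N, W}: 1 true → odd ✓
{E, S, V}: 2 true → even ✓
{K, V, W}: 1 true → odd ✓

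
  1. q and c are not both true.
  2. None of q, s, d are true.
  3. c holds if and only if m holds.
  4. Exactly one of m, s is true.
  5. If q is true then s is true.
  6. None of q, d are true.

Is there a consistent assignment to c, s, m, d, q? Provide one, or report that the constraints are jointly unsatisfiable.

c: True, s: False, m: True, d: False, q: False

  (1) q=F, c=T — not both ✓
  (2) {q, s, d}: 0 true — none ✓
  (3) c=T, m=T — same ✓
  (4) {m, s}: 1 true — exactly one ✓
  (5) q=F ⇒ s: vacuous ✓
  (6) {q, d}: 0 true — none ✓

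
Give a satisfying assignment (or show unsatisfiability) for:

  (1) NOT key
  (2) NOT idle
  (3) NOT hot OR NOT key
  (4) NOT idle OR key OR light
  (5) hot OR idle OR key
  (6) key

Unsatisfiable — no assignment works.

Case key = True:
  Clause (NOT key) is falsified — contradiction.
Case key = False:
  Clause (key) is falsified — contradiction.
Both cases fail, so the formula is unsatisfiable.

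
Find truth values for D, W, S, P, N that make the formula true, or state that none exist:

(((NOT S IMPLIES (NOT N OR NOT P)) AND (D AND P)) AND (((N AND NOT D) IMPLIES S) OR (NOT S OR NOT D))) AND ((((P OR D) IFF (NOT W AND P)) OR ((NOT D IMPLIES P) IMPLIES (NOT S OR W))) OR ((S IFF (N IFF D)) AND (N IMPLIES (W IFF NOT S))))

D = True, W = True, S = True, P = True, N = True

  ((NOT S IMPLIES (NOT N OR NOT P)) AND (D AND P)) AND (((N AND NOT D) IMPLIES S) OR (NOT S OR NOT D)) = True
    (NOT S IMPLIES (NOT N OR NOT P)) AND (D AND P) = True
      NOT S IMPLIES (NOT N OR NOT P) = True
        NOT S = False
        NOT N OR NOT P = False
          NOT N = False
          NOT P = False
      D AND P = True
    ((N AND NOT D) IMPLIES S) OR (NOT S OR NOT D) = True
      (N AND NOT D) IMPLIES S = True
        N AND NOT D = False
          NOT D = False
      NOT S OR NOT D = False
        NOT S = False
        NOT D = False
  (((P OR D) IFF (NOT W AND P)) OR ((NOT D IMPLIES P) IMPLIES (NOT S OR W))) OR ((S IFF (N IFF D)) AND (N IMPLIES (W IFF NOT S))) = True
    ((P OR D) IFF (NOT W AND P)) OR ((NOT D IMPLIES P) IMPLIES (NOT S OR W)) = True
      (P OR D) IFF (NOT W AND P) = False
        P OR D = True
        NOT W AND P = False
          NOT W = False
      (NOT D IMPLIES P) IMPLIES (NOT S OR W) = True
        NOT D IMPLIES P = True
          NOT D = False
        NOT S OR W = True
          NOT S = False
    (S IFF (N IFF D)) AND (N IMPLIES (W IFF NOT S)) = False
      S IFF (N IFF D) = True
        N IFF D = True
      N IMPLIES (W IFF NOT S) = False
        W IFF NOT S = False
          NOT S = False
Both conjuncts True, so the formula holds.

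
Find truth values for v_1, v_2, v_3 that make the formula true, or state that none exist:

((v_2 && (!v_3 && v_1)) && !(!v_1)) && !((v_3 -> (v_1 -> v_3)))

The conjunct !((v_3 -> (v_1 -> v_3))) is unsatisfiable on its own:
  v_1=F, v_3=F: evaluates to False.
  v_1=F, v_3=T: evaluates to False.
  v_1=T, v_3=F: evaluates to False.
  v_1=T, v_3=T: evaluates to False.
So the whole conjunction is unsatisfiable.

Unsatisfiable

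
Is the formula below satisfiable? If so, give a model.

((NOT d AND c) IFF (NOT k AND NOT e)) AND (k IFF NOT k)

The conjunct k IFF NOT k is unsatisfiable on its own:
  k=F: evaluates to False.
  k=T: evaluates to False.
So the whole conjunction is unsatisfiable.

The formula is unsatisfiable.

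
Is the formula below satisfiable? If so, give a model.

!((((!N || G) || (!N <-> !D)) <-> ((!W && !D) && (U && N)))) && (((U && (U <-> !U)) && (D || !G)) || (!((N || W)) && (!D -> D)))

U=F, D=T, W=F, N=F, G=T

  !((((!N || G) || (!N <-> !D)) <-> ((!W && !D) && (U && N)))) = True
    ((!N || G) || (!N <-> !D)) <-> ((!W && !D) && (U && N)) = False
      (!N || G) || (!N <-> !D) = True
        !N || G = True
          !N = True
        !N <-> !D = False
          !N = True
          !D = False
      (!W && !D) && (U && N) = False
        !W && !D = False
          !W = True
          !D = False
        U && N = False
  ((U && (U <-> !U)) && (D || !G)) || (!((N || W)) && (!D -> D)) = True
    (U && (U <-> !U)) && (D || !G) = False
      U && (U <-> !U) = False
        U <-> !U = False
          !U = True
      D || !G = True
        !G = False
    !((N || W)) && (!D -> D) = True
      !((N || W)) = True
        N || W = False
      !D -> D = True
        !D = False
Both conjuncts True, so the formula holds.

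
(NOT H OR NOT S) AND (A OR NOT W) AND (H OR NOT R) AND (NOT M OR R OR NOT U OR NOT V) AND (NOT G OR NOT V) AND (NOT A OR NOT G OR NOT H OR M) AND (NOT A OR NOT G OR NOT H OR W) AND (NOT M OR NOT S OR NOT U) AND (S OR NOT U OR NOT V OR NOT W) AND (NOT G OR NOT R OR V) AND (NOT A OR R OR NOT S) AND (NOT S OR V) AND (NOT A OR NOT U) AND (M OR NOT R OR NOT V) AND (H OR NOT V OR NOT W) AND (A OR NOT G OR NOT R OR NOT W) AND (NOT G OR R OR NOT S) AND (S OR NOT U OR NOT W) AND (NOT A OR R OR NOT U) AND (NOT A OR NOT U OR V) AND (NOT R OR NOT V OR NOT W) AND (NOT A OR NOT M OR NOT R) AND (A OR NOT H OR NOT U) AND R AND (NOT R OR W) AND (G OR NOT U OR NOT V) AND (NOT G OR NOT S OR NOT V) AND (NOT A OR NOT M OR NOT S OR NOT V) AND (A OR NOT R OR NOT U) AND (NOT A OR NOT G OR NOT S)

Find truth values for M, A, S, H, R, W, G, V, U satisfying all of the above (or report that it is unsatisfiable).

M = False, A = True, S = False, H = True, R = True, W = True, G = False, V = False, U = False

Unit clause (R) forces R = True.
In (NOT R OR W) only W is left, so W = True.
In (A OR NOT W) only A is left, so A = True.
In (H OR NOT R) only H is left, so H = True.
In (NOT A OR NOT U) only NOT U is left, so U = False.
In (NOT R OR NOT V OR NOT W) only NOT V is left, so V = False.
In (NOT A OR NOT M OR NOT R) only NOT M is left, so M = False.
In (NOT H OR NOT S) only NOT S is left, so S = False.
In (NOT A OR NOT G OR NOT H OR M) only NOT G is left, so G = False.
All clauses satisfied.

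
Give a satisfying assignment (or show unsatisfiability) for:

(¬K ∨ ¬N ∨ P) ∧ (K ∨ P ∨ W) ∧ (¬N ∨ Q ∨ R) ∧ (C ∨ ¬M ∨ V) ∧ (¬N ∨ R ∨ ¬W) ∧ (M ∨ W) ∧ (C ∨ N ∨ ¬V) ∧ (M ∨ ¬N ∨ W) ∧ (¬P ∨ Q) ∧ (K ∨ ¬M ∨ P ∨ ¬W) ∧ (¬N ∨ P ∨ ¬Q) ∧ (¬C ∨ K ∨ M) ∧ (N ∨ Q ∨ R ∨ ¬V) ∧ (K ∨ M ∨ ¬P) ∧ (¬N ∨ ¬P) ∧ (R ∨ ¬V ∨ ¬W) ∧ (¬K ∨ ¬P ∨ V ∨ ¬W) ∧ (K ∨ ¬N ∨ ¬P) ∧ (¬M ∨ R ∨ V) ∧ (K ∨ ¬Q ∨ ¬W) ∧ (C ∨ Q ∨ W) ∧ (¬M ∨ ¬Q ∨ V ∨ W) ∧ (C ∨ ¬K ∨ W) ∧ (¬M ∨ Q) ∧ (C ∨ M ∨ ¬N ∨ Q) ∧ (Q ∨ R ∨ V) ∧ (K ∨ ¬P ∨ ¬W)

K=T, C=T, V=T, Q=T, R=T, N=F, W=T, M=T, P=F

Set K = True.
Set C = True.
Set V = True.
Set Q = True.
Set R = True.
Try N = True:
  (¬K ∨ ¬N ∨ P) forces P = True.
  clause (¬N ∨ ¬P) is falsified — backtrack.
So N = False.
Set W = True.
Set M = True.
Set P = False.
All clauses satisfied.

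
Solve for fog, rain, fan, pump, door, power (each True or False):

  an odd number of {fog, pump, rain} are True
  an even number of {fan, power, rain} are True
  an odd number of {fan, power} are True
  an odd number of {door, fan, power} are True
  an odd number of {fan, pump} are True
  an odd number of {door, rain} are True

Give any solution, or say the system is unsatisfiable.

fog=F, rain=T, fan=T, pump=F, door=F, power=F

{fog, pump, rain}: 1 true → odd ✓
{fan, power, rain}: 2 true → even ✓
{fan, power}: 1 true → odd ✓
{door, fan, power}: 1 true → odd ✓
{fan, pump}: 1 true → odd ✓
{door, rain}: 1 true → odd ✓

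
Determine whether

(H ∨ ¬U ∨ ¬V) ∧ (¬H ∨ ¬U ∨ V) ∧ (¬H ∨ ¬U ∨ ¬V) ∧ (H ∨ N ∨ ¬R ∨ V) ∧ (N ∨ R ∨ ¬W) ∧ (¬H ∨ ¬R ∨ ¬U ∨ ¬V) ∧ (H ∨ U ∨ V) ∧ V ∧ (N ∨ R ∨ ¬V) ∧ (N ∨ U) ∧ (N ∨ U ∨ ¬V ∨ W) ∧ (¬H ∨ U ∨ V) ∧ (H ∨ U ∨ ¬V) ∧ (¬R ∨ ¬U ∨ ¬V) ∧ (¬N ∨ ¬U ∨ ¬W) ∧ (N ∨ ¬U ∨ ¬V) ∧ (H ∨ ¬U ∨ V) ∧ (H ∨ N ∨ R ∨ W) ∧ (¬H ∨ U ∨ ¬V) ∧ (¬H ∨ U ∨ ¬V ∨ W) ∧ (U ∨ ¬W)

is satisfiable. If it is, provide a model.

Case H = True:
  (V) forces V = True.
  (¬H ∨ ¬U ∨ ¬V) forces U = False.
  Clause (¬H ∨ U ∨ ¬V) is falsified — contradiction.
Case H = False:
  (V) forces V = True.
  (H ∨ ¬U ∨ ¬V) forces U = False.
  Clause (H ∨ U ∨ ¬V) is falsified — contradiction.
Both cases fail, so the formula is unsatisfiable.

Unsatisfiable — no assignment works.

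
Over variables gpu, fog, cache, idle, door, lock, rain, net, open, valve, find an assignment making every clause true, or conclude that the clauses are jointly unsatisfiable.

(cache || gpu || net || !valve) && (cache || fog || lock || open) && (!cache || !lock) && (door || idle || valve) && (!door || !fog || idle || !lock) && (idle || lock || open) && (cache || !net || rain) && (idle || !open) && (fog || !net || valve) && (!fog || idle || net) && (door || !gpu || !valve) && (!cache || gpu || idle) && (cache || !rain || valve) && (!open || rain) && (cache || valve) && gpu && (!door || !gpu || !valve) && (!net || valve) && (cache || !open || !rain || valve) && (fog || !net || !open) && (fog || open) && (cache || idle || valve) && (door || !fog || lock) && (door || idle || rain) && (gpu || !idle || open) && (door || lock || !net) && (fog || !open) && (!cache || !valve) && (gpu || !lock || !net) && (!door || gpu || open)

gpu = True; fog = True; cache = True; idle = True; door = True; lock = False; rain = True; net = False; open = True; valve = False

Unit clause (gpu) forces gpu = True.
Try fog = False:
  (fog || open) forces open = True.
  clause (fog || !open) is falsified — backtrack.
So fog = True.
Set cache = True.
  then (!cache || !lock) forces lock = False.
  then (door || !fog || lock) forces door = True.
  then (!cache || !valve) forces valve = False.
  then (!net || valve) forces net = False.
  then (!fog || idle || net) forces idle = True.
Set rain = True.
Set open = True.
All clauses satisfied.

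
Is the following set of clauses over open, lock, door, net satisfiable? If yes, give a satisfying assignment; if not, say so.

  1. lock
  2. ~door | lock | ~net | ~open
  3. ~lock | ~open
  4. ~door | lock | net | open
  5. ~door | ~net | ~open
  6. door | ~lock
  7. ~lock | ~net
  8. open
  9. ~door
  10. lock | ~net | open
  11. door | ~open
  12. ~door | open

Case open = True:
  (lock) forces lock = True.
  Clause (~lock | ~open) is falsified — contradiction.
Case open = False:
  Clause (open) is falsified — contradiction.
Both cases fail, so the formula is unsatisfiable.

Unsatisfiable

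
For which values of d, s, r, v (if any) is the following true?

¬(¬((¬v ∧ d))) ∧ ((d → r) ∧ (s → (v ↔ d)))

d = True, s = False, r = True, v = False

  ¬(¬((¬v ∧ d))) = True
    ¬((¬v ∧ d)) = False
      ¬v ∧ d = True
        ¬v = True
  (d → r) ∧ (s → (v ↔ d)) = True
    d → r = True
    s → (v ↔ d) = True
      v ↔ d = False
Both conjuncts True, so the formula holds.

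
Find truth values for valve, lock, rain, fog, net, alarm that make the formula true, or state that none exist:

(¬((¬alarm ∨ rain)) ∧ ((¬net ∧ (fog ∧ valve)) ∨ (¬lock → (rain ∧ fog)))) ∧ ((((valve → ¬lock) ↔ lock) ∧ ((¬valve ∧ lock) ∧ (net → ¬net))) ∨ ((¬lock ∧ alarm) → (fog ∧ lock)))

valve = False, lock = True, rain = False, fog = False, net = False, alarm = True

  ¬((¬alarm ∨ rain)) ∧ ((¬net ∧ (fog ∧ valve)) ∨ (¬lock → (rain ∧ fog))) = True
    ¬((¬alarm ∨ rain)) = True
      ¬alarm ∨ rain = False
        ¬alarm = False
    (¬net ∧ (fog ∧ valve)) ∨ (¬lock → (rain ∧ fog)) = True
      ¬net ∧ (fog ∧ valve) = False
        ¬net = True
        fog ∧ valve = False
      ¬lock → (rain ∧ fog) = True
        ¬lock = False
        rain ∧ fog = False
  (((valve → ¬lock) ↔ lock) ∧ ((¬valve ∧ lock) ∧ (net → ¬net))) ∨ ((¬lock ∧ alarm) → (fog ∧ lock)) = True
    ((valve → ¬lock) ↔ lock) ∧ ((¬valve ∧ lock) ∧ (net → ¬net)) = True
      (valve → ¬lock) ↔ lock = True
        valve → ¬lock = True
          ¬lock = False
      (¬valve ∧ lock) ∧ (net → ¬net) = True
        ¬valve ∧ lock = True
          ¬valve = True
        net → ¬net = True
          ¬net = True
    (¬lock ∧ alarm) → (fog ∧ lock) = True
      ¬lock ∧ alarm = False
        ¬lock = False
      fog ∧ lock = False
Both conjuncts True, so the formula holds.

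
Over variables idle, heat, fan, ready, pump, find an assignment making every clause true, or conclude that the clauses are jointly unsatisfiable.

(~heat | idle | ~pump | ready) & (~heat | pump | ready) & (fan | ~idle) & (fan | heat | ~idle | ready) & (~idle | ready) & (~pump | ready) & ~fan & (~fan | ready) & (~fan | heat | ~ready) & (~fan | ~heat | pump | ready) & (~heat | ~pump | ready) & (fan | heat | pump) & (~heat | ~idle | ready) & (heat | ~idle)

idle=F, heat=T, fan=F, ready=T, pump=F

Unit clause (~fan) forces fan = False.
In (fan | ~idle) only ~idle is left, so idle = False.
Set heat = True.
Set ready = True.
Set pump = False.
All clauses satisfied.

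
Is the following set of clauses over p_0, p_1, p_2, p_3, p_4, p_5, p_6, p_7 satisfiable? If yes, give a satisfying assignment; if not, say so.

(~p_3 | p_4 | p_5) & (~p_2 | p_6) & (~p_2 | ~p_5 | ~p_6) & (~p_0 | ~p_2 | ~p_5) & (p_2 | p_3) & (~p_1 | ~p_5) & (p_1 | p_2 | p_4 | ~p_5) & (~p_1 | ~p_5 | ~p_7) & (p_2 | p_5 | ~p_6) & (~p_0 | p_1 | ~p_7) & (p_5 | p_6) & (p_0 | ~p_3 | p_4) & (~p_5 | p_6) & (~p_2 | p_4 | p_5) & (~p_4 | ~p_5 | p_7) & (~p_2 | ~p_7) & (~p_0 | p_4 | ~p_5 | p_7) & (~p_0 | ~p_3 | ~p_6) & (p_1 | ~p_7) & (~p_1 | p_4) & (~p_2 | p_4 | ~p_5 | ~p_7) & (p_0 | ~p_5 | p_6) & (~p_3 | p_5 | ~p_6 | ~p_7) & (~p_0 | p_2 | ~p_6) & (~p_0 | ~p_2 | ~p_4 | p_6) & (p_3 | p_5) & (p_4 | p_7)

Set p_0 = False.
Set p_1 = False.
  then (p_1 | ~p_7) forces p_7 = False.
  then (p_4 | p_7) forces p_4 = True.
  then (~p_4 | ~p_5 | p_7) forces p_5 = False.
  then (p_3 | p_5) forces p_3 = True.
  then (p_5 | p_6) forces p_6 = True.
  then (p_2 | p_5 | ~p_6) forces p_2 = True.
All clauses satisfied.

p_0: False; p_1: False; p_2: True; p_3: True; p_4: True; p_5: False; p_6: True; p_7: False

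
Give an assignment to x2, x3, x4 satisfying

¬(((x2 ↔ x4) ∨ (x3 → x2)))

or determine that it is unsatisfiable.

x2=F, x3=T, x4=T

  ¬(((x2 ↔ x4) ∨ (x3 → x2))) = True
    (x2 ↔ x4) ∨ (x3 → x2) = False
      x2 ↔ x4 = False
      x3 → x2 = False
The formula evaluates to True.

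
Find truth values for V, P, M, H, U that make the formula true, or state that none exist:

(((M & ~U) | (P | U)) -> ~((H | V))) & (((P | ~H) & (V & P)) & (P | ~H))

Unsatisfiable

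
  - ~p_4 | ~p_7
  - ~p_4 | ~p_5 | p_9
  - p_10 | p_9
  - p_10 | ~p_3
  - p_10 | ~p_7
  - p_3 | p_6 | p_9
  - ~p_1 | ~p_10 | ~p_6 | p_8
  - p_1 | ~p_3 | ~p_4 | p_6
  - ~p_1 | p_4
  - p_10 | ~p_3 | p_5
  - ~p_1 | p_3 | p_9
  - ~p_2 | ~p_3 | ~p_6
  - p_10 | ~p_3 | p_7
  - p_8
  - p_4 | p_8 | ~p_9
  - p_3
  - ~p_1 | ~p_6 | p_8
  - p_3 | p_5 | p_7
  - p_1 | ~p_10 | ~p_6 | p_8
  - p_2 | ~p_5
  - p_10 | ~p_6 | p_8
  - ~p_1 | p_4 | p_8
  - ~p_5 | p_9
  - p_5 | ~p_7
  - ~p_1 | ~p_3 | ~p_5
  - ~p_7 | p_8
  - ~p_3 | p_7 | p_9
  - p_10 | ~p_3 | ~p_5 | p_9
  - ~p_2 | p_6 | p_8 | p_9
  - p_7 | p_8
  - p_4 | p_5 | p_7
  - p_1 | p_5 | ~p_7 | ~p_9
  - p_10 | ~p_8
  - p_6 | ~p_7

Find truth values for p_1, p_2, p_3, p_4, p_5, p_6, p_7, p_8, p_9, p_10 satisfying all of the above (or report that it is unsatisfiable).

p_1 = False; p_2 = True; p_3 = True; p_4 = False; p_5 = True; p_6 = False; p_7 = False; p_8 = True; p_9 = True; p_10 = True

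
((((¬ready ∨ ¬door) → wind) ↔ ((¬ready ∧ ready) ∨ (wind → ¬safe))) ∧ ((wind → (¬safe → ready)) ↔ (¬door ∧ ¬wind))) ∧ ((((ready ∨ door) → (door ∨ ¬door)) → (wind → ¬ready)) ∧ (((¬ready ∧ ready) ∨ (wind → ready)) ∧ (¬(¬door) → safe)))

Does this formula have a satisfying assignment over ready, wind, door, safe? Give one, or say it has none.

Unsatisfiable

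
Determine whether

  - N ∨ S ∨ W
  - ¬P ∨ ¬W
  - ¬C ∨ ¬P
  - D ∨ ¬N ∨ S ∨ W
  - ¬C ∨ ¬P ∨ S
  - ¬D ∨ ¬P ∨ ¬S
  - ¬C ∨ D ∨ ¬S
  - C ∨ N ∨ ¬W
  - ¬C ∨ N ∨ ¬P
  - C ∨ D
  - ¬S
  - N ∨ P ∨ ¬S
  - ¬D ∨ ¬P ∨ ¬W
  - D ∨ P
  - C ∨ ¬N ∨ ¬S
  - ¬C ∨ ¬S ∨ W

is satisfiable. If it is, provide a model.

Unit clause (¬S) forces S = False.
Set W = False.
  then (N ∨ S ∨ W) forces N = True.
  then (D ∨ ¬N ∨ S ∨ W) forces D = True.
Set P = True.
  then (¬C ∨ ¬P) forces C = False.
All clauses satisfied.

S=F, W=F, P=T, N=T, D=T, C=F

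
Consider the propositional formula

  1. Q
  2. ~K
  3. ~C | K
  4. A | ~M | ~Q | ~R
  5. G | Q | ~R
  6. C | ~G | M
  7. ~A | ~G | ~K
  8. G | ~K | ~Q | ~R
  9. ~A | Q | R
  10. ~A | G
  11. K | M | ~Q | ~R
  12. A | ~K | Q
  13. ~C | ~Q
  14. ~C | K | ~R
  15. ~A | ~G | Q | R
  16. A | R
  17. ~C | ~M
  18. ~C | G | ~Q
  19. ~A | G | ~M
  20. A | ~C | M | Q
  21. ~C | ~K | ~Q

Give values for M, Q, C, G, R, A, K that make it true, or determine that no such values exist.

Unit clause (Q) forces Q = True.
Unit clause (~K) forces K = False.
In (~C | K) only ~C is left, so C = False.
Try M = False:
  (C | ~G | M) forces G = False.
  (~A | G) forces A = False.
  (K | M | ~Q | ~R) forces R = False.
  clause (A | R) is falsified — backtrack.
So M = True.
Set G = True.
Set R = True.
  then (A | ~M | ~Q | ~R) forces A = True.
All clauses satisfied.

M=T, Q=T, C=F, G=T, R=T, A=T, K=F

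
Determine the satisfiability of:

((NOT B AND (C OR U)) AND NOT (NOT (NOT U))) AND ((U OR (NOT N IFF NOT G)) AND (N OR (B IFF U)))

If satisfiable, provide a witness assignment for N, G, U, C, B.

N = True, G = True, U = False, C = True, B = False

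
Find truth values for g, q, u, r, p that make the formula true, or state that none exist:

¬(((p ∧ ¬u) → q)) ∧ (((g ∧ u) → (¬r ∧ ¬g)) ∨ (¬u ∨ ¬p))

g=T; q=F; u=F; r=F; p=T

  ¬(((p ∧ ¬u) → q)) = True
    (p ∧ ¬u) → q = False
      p ∧ ¬u = True
        ¬u = True
  ((g ∧ u) → (¬r ∧ ¬g)) ∨ (¬u ∨ ¬p) = True
    (g ∧ u) → (¬r ∧ ¬g) = True
      g ∧ u = False
      ¬r ∧ ¬g = False
        ¬r = True
        ¬g = False
    ¬u ∨ ¬p = True
      ¬u = True
      ¬p = False
Both conjuncts True, so the formula holds.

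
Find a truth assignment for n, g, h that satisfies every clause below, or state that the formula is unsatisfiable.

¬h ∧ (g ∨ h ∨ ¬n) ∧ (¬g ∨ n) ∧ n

Unit clause (¬h) forces h = False.
Unit clause (n) forces n = True.
In (g ∨ h ∨ ¬n) only g is left, so g = True.
Check each clause:
  (¬h): ¬h holds.
  (g ∨ h ∨ ¬n): g holds.
  (¬g ∨ n): n holds.
  (n): n holds.
All clauses satisfied.

n=T; g=T; h=F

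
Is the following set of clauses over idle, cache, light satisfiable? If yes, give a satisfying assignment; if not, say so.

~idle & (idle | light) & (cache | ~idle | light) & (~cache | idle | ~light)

idle: False, cache: False, light: True

Unit clause (~idle) forces idle = False.
In (idle | light) only light is left, so light = True.
In (~cache | idle | ~light) only ~cache is left, so cache = False.
Check each clause:
  (~idle): ~idle holds.
  (idle | light): light holds.
  (cache | ~idle | light): ~idle holds.
  (~cache | idle | ~light): ~cache holds.
All clauses satisfied.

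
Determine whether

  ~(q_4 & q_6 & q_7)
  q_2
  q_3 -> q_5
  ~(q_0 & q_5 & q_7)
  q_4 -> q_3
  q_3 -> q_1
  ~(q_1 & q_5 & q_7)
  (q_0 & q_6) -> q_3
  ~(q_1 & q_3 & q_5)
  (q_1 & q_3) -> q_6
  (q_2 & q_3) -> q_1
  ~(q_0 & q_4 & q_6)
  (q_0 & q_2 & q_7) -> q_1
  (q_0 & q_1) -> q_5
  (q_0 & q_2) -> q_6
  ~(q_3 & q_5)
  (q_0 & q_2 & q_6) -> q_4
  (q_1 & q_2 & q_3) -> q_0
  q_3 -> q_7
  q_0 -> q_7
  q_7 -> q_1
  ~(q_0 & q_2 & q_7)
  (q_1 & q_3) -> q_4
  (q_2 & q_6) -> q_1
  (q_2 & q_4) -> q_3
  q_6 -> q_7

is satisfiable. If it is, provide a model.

Unit clause (q_2) forces q_2 = True.
Try q_0 = True:
  (~q_0 | ~q_2 | ~q_7) forces q_7 = False.
  clause (~q_0 | q_7) is falsified — backtrack.
So q_0 = False.
Set q_1 = True.
  then (q_0 | ~q_1 | ~q_2 | ~q_3) forces q_3 = False.
  then (~q_2 | q_3 | ~q_4) forces q_4 = False.
Set q_5 = False.
Set q_6 = False.
Set q_7 = False.
All clauses satisfied.

q_0 = False; q_1 = True; q_2 = True; q_3 = False; q_4 = False; q_5 = False; q_6 = False; q_7 = False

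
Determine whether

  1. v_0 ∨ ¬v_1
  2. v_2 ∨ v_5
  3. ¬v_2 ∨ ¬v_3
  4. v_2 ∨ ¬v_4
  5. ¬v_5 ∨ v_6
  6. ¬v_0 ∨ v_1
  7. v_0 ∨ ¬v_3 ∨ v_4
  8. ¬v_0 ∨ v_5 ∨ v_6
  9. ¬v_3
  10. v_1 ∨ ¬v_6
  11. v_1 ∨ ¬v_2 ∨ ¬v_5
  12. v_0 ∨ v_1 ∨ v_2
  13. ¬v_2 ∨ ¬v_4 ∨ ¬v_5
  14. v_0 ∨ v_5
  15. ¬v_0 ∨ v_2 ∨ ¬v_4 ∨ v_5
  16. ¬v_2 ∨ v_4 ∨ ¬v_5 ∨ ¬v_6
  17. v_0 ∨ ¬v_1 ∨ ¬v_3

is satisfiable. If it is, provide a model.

v_0=T, v_1=T, v_2=T, v_3=F, v_4=F, v_5=F, v_6=T

Unit clause (¬v_3) forces v_3 = False.
Try v_0 = False:
  (v_0 ∨ ¬v_1) forces v_1 = False.
  (v_1 ∨ ¬v_6) forces v_6 = False.
  (¬v_5 ∨ v_6) forces v_5 = False.
  clause (v_0 ∨ v_5) is falsified — backtrack.
So v_0 = True.
  then (¬v_0 ∨ v_1) forces v_1 = True.
Set v_2 = True.
Set v_4 = False.
Try v_5 = True:
  (¬v_5 ∨ v_6) forces v_6 = True.
  clause (¬v_2 ∨ v_4 ∨ ¬v_5 ∨ ¬v_6) is falsified — backtrack.
So v_5 = False.
  then (¬v_0 ∨ v_5 ∨ v_6) forces v_6 = True.
All clauses satisfied.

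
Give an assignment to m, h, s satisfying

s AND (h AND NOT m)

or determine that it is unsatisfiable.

m=F, h=T, s=T

  h AND NOT m = True
    NOT m = True
Both conjuncts True, so the formula holds.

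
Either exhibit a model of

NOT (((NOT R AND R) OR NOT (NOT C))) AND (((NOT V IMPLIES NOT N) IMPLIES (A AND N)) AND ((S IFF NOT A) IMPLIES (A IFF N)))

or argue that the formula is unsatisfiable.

A = True, S = False, V = False, N = True, R = True, C = False

  NOT (((NOT R AND R) OR NOT (NOT C))) = True
    (NOT R AND R) OR NOT (NOT C) = False
      NOT R AND R = False
        NOT R = False
      NOT (NOT C) = False
        NOT C = True
  ((NOT V IMPLIES NOT N) IMPLIES (A AND N)) AND ((S IFF NOT A) IMPLIES (A IFF N)) = True
    (NOT V IMPLIES NOT N) IMPLIES (A AND N) = True
      NOT V IMPLIES NOT N = False
        NOT V = True
        NOT N = False
      A AND N = True
    (S IFF NOT A) IMPLIES (A IFF N) = True
      S IFF NOT A = True
        NOT A = False
      A IFF N = True
Both conjuncts True, so the formula holds.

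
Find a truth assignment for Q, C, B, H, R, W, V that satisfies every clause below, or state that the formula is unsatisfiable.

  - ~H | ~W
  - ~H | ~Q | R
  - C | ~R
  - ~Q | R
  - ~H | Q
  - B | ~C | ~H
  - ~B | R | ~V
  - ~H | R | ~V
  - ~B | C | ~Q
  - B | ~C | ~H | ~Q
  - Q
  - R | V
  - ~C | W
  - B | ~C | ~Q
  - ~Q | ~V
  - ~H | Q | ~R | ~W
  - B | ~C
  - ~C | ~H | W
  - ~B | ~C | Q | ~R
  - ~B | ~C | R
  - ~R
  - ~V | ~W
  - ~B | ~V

UNSATISFIABLE

Case Q = True:
  (~Q | R) forces R = True.
  Clause (~R) is falsified — contradiction.
Case Q = False:
  Clause (Q) is falsified — contradiction.
Both cases fail, so the formula is unsatisfiable.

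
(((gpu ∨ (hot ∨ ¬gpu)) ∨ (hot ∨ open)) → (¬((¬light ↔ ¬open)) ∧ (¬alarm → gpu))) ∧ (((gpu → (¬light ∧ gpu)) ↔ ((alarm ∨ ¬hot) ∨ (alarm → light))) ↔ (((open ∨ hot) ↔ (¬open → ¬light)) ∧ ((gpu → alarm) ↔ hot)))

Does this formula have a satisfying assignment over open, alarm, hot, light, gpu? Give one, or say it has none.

open=T; alarm=T; hot=T; light=F; gpu=T

  ((gpu ∨ (hot ∨ ¬gpu)) ∨ (hot ∨ open)) → (¬((¬light ↔ ¬open)) ∧ (¬alarm → gpu)) = True
    (gpu ∨ (hot ∨ ¬gpu)) ∨ (hot ∨ open) = True
      gpu ∨ (hot ∨ ¬gpu) = True
        hot ∨ ¬gpu = True
          ¬gpu = False
      hot ∨ open = True
    ¬((¬light ↔ ¬open)) ∧ (¬alarm → gpu) = True
      ¬((¬light ↔ ¬open)) = True
        ¬light ↔ ¬open = False
          ¬light = True
          ¬open = False
      ¬alarm → gpu = True
        ¬alarm = False
  ((gpu → (¬light ∧ gpu)) ↔ ((alarm ∨ ¬hot) ∨ (alarm → light))) ↔ (((open ∨ hot) ↔ (¬open → ¬light)) ∧ ((gpu → alarm) ↔ hot)) = True
    (gpu → (¬light ∧ gpu)) ↔ ((alarm ∨ ¬hot) ∨ (alarm → light)) = True
      gpu → (¬light ∧ gpu) = True
        ¬light ∧ gpu = True
          ¬light = True
      (alarm ∨ ¬hot) ∨ (alarm → light) = True
        alarm ∨ ¬hot = True
          ¬hot = False
        alarm → light = False
    ((open ∨ hot) ↔ (¬open → ¬light)) ∧ ((gpu → alarm) ↔ hot) = True
      (open ∨ hot) ↔ (¬open → ¬light) = True
        open ∨ hot = True
        ¬open → ¬light = True
          ¬open = False
          ¬light = True
      (gpu → alarm) ↔ hot = True
        gpu → alarm = True
Both conjuncts True, so the formula holds.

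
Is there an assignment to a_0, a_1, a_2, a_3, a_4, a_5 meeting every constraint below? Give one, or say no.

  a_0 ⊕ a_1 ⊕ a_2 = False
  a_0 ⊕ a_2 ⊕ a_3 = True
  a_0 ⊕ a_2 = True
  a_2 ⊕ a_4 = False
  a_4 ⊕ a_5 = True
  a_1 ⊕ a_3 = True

a_0 = True, a_1 = True, a_2 = False, a_3 = False, a_4 = False, a_5 = True

a_0 ⊕ a_1 ⊕ a_2 = T ⊕ T ⊕ F = False ✓
a_0 ⊕ a_2 ⊕ a_3 = T ⊕ F ⊕ F = True ✓
a_0 ⊕ a_2 = T ⊕ F = True ✓
a_2 ⊕ a_4 = F ⊕ F = False ✓
a_4 ⊕ a_5 = F ⊕ T = True ✓
a_1 ⊕ a_3 = T ⊕ F = True ✓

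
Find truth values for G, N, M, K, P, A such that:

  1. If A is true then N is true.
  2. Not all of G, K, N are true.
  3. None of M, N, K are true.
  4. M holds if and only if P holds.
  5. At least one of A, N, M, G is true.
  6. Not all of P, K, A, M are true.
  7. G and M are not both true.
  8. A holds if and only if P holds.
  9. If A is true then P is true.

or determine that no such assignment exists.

G: True, N: False, M: False, K: False, P: False, A: False

  (1) A=F ⇒ N: vacuous ✓
  (2) {G, K, N}: 1/3 true — not all ✓
  (3) {M, N, K}: 0 true — none ✓
  (4) M=F, P=F — same ✓
  (5) {A, N, M, G}: 1 true — at least one ✓
  (6) {P, K, A, M}: 0/4 true — not all ✓
  (7) G=T, M=F — not both ✓
  (8) A=F, P=F — same ✓
  (9) A=F ⇒ P: vacuous ✓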